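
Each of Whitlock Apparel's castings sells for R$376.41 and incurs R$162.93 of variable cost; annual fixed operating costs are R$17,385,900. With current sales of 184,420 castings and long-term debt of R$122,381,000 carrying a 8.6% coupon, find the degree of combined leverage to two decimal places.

Contribution at this volume is 184,420 × R$213.48 = R$39,369,981.60.
Subtracting fixed costs: EBIT = R$39,369,981.60 − R$17,385,900 = R$21,984,081.60. Interest = R$10,524,766.00.
DOL = R$39,369,981.60 ÷ R$21,984,081.60 = 1.7908; DFL = R$21,984,081.60 ÷ R$11,459,315.60 = 1.9184.
Combined leverage = 1.7908 × 1.9184 = 3.4355.

3.44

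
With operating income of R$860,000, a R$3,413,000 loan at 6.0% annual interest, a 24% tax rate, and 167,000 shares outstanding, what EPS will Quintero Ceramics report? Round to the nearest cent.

Interest = R$204,780.00, so EBT = R$860,000 − R$204,780.00 = R$655,220.00.
After tax at 24%: net income = R$655,220.00 × 0.76 = R$497,967.20.
Per share: R$497,967.20 / 167,000 shares = R$2.98.

R$2.98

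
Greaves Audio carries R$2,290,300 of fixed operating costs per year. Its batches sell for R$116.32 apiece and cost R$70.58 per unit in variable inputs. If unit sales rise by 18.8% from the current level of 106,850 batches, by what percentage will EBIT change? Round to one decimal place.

+35.4%

Contribution at this volume is 106,850 × R$45.74 = R$4,887,319.00.
Subtracting fixed costs: EBIT = R$4,887,319.00 − R$2,290,300 = R$2,597,019.00.
So DOL = total CM / EBIT = R$4,887,319.00 / R$2,597,019.00 = 1.8819.
Operating income changes by 1.8819 × +18.8% = +35.4%.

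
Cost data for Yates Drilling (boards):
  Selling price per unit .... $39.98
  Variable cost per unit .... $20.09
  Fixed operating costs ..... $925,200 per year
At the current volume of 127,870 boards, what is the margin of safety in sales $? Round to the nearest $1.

$3,252,539

Each unit contributes $39.98 − $20.09 = $19.89. Break-even units = $925,200 ÷ $19.89 = 46,515.84; break-even revenue = 46,515.84 × $39.98 = $1,859,703.17.
Current sales = 127,870 × $39.98 = $5,112,242.60.
Margin of safety = $5,112,242.60 − $1,859,703.17 = $3,252,539.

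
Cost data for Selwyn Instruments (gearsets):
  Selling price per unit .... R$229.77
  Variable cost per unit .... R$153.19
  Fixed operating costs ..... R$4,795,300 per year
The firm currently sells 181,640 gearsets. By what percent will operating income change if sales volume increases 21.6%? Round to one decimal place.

+33.0%

Total contribution margin = 181,640 × R$76.58 = R$13,909,991.20.
Subtracting fixed costs: EBIT = R$13,909,991.20 − R$4,795,300 = R$9,114,691.20.
Degree of operating leverage = R$13,909,991.20 / R$9,114,691.20 = 1.5261.
So EBIT moves 1.5261 × (+21.6%) = +33.0%.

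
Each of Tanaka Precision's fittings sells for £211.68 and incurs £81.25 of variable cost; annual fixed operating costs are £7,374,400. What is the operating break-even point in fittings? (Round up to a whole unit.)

56,540 fittings

Contribution margin per unit = £211.68 − £81.25 = £130.43.
Break-even Q = £7,374,400 / £130.43 = 56,539.14 → 56,540 fittings.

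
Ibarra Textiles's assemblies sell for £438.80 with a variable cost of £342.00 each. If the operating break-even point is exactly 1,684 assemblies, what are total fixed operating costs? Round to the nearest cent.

£163,011.20

Each unit contributes £438.80 − £342.00 = £96.80.
Fixed costs = break-even units × CM = 1,684 × £96.80 = £163,011.20.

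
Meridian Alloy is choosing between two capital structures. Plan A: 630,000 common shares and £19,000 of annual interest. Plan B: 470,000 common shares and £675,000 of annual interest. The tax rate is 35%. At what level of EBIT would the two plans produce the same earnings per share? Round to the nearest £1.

£2,602,000

At indifference, (EBIT − 19,000)(1 − t)/630,000 = (EBIT − 675,000)(1 − t)/470,000.
Cancelling (1 − t) and cross-multiplying: 470,000·(EBIT − 19,000) = 630,000·(EBIT − 675,000).
Solving, EBIT = (675,000·630,000 − 19,000·470,000) / (630,000 − 470,000) = 416,320,000,000 / 160,000 = 2,602,000.00.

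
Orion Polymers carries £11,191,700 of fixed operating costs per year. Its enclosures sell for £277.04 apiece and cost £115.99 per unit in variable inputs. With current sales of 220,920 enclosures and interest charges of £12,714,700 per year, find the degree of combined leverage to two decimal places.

At 220,920 units, contribution = 220,920 × £161.05 = £35,579,166.00.
Subtracting fixed costs: EBIT = £35,579,166.00 − £11,191,700 = £24,387,466.00. Interest = £12,714,700.00, so EBIT − I = £11,672,766.00.
DCL = contribution ÷ (EBIT − I) = £35,579,166.00 ÷ £11,672,766.00 = 3.0480.

3.05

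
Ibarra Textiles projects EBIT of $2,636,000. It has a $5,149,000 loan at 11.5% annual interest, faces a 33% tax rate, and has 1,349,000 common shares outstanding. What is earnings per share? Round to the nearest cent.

Pre-tax income = $2,636,000 − $592,135.00 = $2,043,865.00.
After tax at 33%: net income = $2,043,865.00 × 0.67 = $1,369,389.55.
EPS = $1,369,389.55 ÷ 1,349,000 = $1.02.

$1.02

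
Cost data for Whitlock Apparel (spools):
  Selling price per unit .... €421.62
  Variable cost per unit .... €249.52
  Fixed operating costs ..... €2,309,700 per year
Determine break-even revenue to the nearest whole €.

€5,658,429

CM per unit = €421.62 − €249.52 = €172.10; CM ratio = €172.10 / €421.62 = 0.4082.
Break-even sales = FC ÷ CM ratio = €2,309,700 × €421.62 / €172.10 = €5,658,429.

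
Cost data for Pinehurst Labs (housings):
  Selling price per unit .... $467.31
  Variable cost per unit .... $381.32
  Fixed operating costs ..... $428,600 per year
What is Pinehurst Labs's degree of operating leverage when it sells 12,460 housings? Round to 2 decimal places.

1.67

Total contribution margin = 12,460 × $85.99 = $1,071,435.40.
EBIT = $1,071,435.40 − $428,600 = $642,835.40.
DOL = contribution ÷ EBIT = $1,071,435.40 ÷ $642,835.40 = 1.6667.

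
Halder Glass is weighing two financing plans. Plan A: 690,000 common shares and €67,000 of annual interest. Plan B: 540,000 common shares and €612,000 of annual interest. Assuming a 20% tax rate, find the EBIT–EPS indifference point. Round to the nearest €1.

€2,574,000

At indifference, (EBIT − 67,000)(1 − t)/690,000 = (EBIT − 612,000)(1 − t)/540,000.
Cancelling (1 − t) and cross-multiplying: 540,000·(EBIT − 67,000) = 690,000·(EBIT − 612,000).
EBIT × (690,000 − 540,000) = 612,000 × 690,000 − 67,000 × 540,000 = 386,100,000,000, so EBIT = 386,100,000,000 ÷ 150,000 = 2,574,000.00.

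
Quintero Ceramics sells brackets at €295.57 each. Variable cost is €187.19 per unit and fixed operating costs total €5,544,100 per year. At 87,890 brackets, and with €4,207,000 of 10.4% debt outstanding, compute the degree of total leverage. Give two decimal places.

2.69

Contribution at this volume is 87,890 × €108.38 = €9,525,518.20.
Subtracting fixed costs: EBIT = €9,525,518.20 − €5,544,100 = €3,981,418.20. Interest = €437,528.00.
DOL = €9,525,518.20 ÷ €3,981,418.20 = 2.3925; DFL = €3,981,418.20 ÷ €3,543,890.20 = 1.1235.
Combined leverage = 2.3925 × 1.1235 = 2.6880.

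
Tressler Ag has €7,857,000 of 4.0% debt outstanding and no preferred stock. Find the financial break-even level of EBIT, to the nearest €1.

Annual interest = 4.0% × €7,857,000 = €314,280.00.
Without preferred stock the financial break-even is simply EBIT = interest = €314,280.00.

€314,280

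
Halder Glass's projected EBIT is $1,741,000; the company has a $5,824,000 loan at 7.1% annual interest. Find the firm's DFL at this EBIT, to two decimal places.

1.31

Interest = $413,504.00.
DFL = EBIT ÷ (EBIT − I) = $1,741,000 ÷ ($1,741,000 − $413,504.00) = $1,741,000 ÷ $1,327,496.00 = 1.3115.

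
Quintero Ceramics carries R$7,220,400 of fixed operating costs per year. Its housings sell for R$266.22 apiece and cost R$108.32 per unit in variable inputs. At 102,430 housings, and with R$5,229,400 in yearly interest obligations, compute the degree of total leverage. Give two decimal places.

Contribution at this volume is 102,430 × R$157.90 = R$16,173,697.00.
Operating income = contribution − fixed costs = R$16,173,697.00 − R$7,220,400 = R$8,953,297.00. Interest = R$5,229,400.00, so EBIT − I = R$3,723,897.00.
DCL = contribution ÷ (EBIT − I) = R$16,173,697.00 ÷ R$3,723,897.00 = 4.3432.

4.34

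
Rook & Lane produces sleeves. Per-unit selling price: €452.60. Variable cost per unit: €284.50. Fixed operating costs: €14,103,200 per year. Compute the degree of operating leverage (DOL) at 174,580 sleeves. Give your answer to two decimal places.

1.93

Contribution at this volume is 174,580 × €168.10 = €29,346,898.00.
Subtracting fixed costs: EBIT = €29,346,898.00 − €14,103,200 = €15,243,698.00.
Degree of operating leverage = €29,346,898.00 / €15,243,698.00 = 1.9252.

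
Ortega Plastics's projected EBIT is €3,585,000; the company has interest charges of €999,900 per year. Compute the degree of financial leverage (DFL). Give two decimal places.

1.39

Interest = €999,900.00.
DFL = EBIT ÷ (EBIT − I) = €3,585,000 ÷ (€3,585,000 − €999,900.00) = €3,585,000 ÷ €2,585,100.00 = 1.3868.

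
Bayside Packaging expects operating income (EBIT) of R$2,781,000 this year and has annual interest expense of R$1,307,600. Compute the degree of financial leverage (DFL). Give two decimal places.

Annual interest charges come to R$1,307,600.00.
DFL = EBIT ÷ (EBIT − I) = R$2,781,000 ÷ (R$2,781,000 − R$1,307,600.00) = R$2,781,000 ÷ R$1,473,400.00 = 1.8875.

1.89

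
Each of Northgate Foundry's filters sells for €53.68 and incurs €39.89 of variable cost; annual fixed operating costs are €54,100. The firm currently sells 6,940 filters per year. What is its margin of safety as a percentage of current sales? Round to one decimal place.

Contribution margin per unit = €53.68 − €39.89 = €13.79. Break-even units = €54,100 ÷ €13.79 = 3,923.13; break-even revenue = 3,923.13 × €53.68 = €210,593.76.
Actual sales revenue = 6,940 × €53.68 = €372,539.20.
Margin of safety = (€372,539.20 − €210,593.76) ÷ €372,539.20 = 43.5%.

43.5%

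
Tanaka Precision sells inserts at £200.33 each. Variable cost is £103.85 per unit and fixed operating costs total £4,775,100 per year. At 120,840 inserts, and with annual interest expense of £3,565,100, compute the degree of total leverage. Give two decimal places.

Total contribution margin = 120,840 × £96.48 = £11,658,643.20.
Operating income = contribution − fixed costs = £11,658,643.20 − £4,775,100 = £6,883,543.20. Interest = £3,565,100.00.
DOL = £11,658,643.20 ÷ £6,883,543.20 = 1.6937; DFL = £6,883,543.20 ÷ £3,318,443.20 = 2.0743.
Combined leverage = 1.6937 × 2.0743 = 3.5132.

3.51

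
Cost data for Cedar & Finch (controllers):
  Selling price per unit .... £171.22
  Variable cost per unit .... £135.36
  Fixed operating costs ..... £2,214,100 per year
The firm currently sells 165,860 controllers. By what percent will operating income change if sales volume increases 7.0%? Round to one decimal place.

Total contribution margin = 165,860 × £35.86 = £5,947,739.60.
Subtracting fixed costs: EBIT = £5,947,739.60 − £2,214,100 = £3,733,639.60.
DOL = contribution ÷ EBIT = £5,947,739.60 ÷ £3,733,639.60 = 1.5930.
%ΔEBIT = DOL × %ΔSales = 1.5930 × +7.0% = +11.2%.

+11.2%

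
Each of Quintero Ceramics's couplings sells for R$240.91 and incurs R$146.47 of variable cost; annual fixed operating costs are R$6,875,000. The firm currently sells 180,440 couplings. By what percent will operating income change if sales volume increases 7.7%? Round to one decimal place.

+12.9%

Contribution at this volume is 180,440 × R$94.44 = R$17,040,753.60.
Subtracting fixed costs: EBIT = R$17,040,753.60 − R$6,875,000 = R$10,165,753.60.
DOL = contribution ÷ EBIT = R$17,040,753.60 ÷ R$10,165,753.60 = 1.6763.
%ΔEBIT = DOL × %ΔSales = 1.6763 × +7.7% = +12.9%.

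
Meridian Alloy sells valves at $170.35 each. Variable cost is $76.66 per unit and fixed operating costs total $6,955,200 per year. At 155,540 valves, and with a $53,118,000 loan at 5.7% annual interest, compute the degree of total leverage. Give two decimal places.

3.18

Contribution at this volume is 155,540 × $93.69 = $14,572,542.60.
Operating income = contribution − fixed costs = $14,572,542.60 − $6,955,200 = $7,617,342.60. Interest = $3,027,726.00, so EBIT − I = $4,589,616.60.
Degree of total leverage = total CM / (EBIT − interest) = $14,572,542.60 / $4,589,616.60 = 3.1751.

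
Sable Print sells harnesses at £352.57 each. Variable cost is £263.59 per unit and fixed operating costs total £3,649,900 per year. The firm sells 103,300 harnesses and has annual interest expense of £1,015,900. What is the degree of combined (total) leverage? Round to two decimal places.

Contribution at this volume is 103,300 × £88.98 = £9,191,634.00.
EBIT = £9,191,634.00 − £3,649,900 = £5,541,734.00. Interest = £1,015,900.00.
DOL = £9,191,634.00 ÷ £5,541,734.00 = 1.6586; DFL = £5,541,734.00 ÷ £4,525,834.00 = 1.2245.
Combined leverage = 1.6586 × 1.2245 = 2.0310.

2.03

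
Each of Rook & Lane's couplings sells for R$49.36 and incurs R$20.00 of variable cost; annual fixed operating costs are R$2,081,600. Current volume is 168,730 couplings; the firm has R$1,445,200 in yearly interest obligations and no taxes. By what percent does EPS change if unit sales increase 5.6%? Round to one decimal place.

Total contribution margin = 168,730 × R$29.36 = R$4,953,912.80.
Operating income = contribution − fixed costs = R$4,953,912.80 − R$2,081,600 = R$2,872,312.80.
After interest of R$1,445,200.00, pre-tax earnings = R$1,427,112.80.
Degree of combined leverage = contribution ÷ (EBIT − I) = R$4,953,912.80 ÷ R$1,427,112.80 = 3.4713.
%ΔEPS = DCL × %ΔSales = 3.4713 × +5.6% = +19.4%.

+19.4%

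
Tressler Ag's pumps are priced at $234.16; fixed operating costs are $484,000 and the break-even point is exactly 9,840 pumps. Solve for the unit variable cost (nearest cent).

At break-even, FC = Q × (P − VC), so P − VC = $484,000 ÷ 9,840 = $49.1870.
Variable cost per unit = $234.16 − $49.1870 = $184.97.

$184.97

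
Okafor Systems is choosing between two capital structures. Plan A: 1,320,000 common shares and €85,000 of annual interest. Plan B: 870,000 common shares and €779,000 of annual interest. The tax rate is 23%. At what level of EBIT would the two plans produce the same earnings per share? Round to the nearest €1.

€2,120,733

At indifference, (EBIT − 85,000)(1 − t)/1,320,000 = (EBIT − 779,000)(1 − t)/870,000.
The (1 − t) factor cancels: (EBIT − 85,000) × 870,000 = (EBIT − 779,000) × 1,320,000.
Solving, EBIT = (779,000·1,320,000 − 85,000·870,000) / (1,320,000 − 870,000) = 954,330,000,000 / 450,000 = 2,120,733.33.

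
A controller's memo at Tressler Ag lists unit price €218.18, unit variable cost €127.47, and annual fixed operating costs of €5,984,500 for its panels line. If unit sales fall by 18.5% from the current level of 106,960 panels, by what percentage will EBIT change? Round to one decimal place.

-48.3%

Total contribution margin = 106,960 × €90.71 = €9,702,341.60.
Subtracting fixed costs: EBIT = €9,702,341.60 − €5,984,500 = €3,717,841.60.
Degree of operating leverage = €9,702,341.60 / €3,717,841.60 = 2.6097.
Operating income changes by 2.6097 × -18.5% = -48.3%.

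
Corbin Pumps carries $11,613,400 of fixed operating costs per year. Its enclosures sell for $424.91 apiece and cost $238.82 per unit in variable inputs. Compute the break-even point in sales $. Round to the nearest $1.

Contribution margin per unit = $424.91 − $238.82 = $186.09, a CM ratio of $186.09 ÷ $424.91 = 0.4380.
Break-even revenue = fixed costs × price ÷ CM = $11,613,400 × $424.91 ÷ $186.09 = $26,517,544.

$26,517,544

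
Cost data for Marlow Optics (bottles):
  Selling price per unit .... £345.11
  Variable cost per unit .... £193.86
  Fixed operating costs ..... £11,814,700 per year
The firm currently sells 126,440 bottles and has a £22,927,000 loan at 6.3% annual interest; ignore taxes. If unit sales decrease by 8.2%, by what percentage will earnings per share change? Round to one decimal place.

-26.7%

Total contribution margin = 126,440 × £151.25 = £19,124,050.00.
Subtracting fixed costs: EBIT = £19,124,050.00 − £11,814,700 = £7,309,350.00.
Interest = £1,444,401.00, so EBIT − I = £5,864,949.00.
Degree of combined leverage = contribution ÷ (EBIT − I) = £19,124,050.00 ÷ £5,864,949.00 = 3.2607.
%ΔEPS = DCL × %ΔSales = 3.2607 × -8.2% = -26.7%.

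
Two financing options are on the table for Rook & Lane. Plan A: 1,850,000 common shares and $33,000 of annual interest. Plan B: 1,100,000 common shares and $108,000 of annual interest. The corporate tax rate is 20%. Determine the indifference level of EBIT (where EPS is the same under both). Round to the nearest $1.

Set EPS_A = EPS_B: (EBIT − $33,000)(1 − 0.20) ÷ 1,850,000 = (EBIT − $108,000)(1 − 0.20) ÷ 1,100,000.
The (1 − t) factor cancels: (EBIT − 33,000) × 1,100,000 = (EBIT − 108,000) × 1,850,000.
Solving, EBIT = (108,000·1,850,000 − 33,000·1,100,000) / (1,850,000 − 1,100,000) = 163,500,000,000 / 750,000 = 218,000.00.

$218,000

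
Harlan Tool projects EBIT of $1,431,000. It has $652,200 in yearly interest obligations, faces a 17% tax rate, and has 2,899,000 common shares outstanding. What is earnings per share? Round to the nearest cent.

$0.22

Pre-tax income = $1,431,000 − $652,200.00 = $778,800.00.
After tax at 17%: net income = $778,800.00 × 0.83 = $646,404.00.
Per share: $646,404.00 / 2,899,000 shares = $0.22.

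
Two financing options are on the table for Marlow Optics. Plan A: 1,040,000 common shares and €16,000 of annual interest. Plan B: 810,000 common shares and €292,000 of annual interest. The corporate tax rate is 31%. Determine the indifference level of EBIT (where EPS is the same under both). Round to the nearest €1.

€1,264,000

At indifference, (EBIT − 16,000)(1 − t)/1,040,000 = (EBIT − 292,000)(1 − t)/810,000.
The (1 − t) factor cancels: (EBIT − 16,000) × 810,000 = (EBIT − 292,000) × 1,040,000.
EBIT × (1,040,000 − 810,000) = 292,000 × 1,040,000 − 16,000 × 810,000 = 290,720,000,000, so EBIT = 290,720,000,000 ÷ 230,000 = 1,264,000.00.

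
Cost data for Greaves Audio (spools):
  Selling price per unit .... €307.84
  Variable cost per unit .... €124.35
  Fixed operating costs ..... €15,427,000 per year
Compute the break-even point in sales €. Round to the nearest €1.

€25,881,779

Contribution margin per unit = €307.84 − €124.35 = €183.49, a CM ratio of €183.49 ÷ €307.84 = 0.5961.
Break-even revenue = fixed costs × price ÷ CM = €15,427,000 × €307.84 ÷ €183.49 = €25,881,779.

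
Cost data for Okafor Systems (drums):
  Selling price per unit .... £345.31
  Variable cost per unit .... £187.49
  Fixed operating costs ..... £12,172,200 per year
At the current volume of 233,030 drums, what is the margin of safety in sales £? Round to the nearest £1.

£53,834,828

Contribution margin per unit = £345.31 − £187.49 = £157.82. Break-even units = £12,172,200 ÷ £157.82 = 77,127.11; break-even revenue = 77,127.11 × £345.31 = £26,632,761.26.
Actual sales revenue = 233,030 × £345.31 = £80,467,589.30.
Margin of safety = £80,467,589.30 − £26,632,761.26 = £53,834,828.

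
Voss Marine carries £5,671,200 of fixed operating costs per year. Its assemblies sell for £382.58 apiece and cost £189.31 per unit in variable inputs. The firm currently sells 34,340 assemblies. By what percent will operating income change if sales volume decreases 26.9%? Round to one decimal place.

At 34,340 units, contribution = 34,340 × £193.27 = £6,636,891.80.
Subtracting fixed costs: EBIT = £6,636,891.80 − £5,671,200 = £965,691.80.
DOL = contribution ÷ EBIT = £6,636,891.80 ÷ £965,691.80 = 6.8727.
So EBIT moves 6.8727 × (-26.9%) = -184.9%.

-184.9%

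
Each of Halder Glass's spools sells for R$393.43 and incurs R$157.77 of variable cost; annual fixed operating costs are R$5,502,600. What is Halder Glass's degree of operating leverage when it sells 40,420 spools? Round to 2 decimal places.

At 40,420 units, contribution = 40,420 × R$235.66 = R$9,525,377.20.
Operating income = contribution − fixed costs = R$9,525,377.20 − R$5,502,600 = R$4,022,777.20.
Degree of operating leverage = R$9,525,377.20 / R$4,022,777.20 = 2.3679.

2.37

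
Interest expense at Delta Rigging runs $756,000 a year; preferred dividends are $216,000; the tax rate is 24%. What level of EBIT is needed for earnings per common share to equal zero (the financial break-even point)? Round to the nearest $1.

$1,040,211

Preferred dividends are paid after tax, so their pre-tax equivalent is $216,000 ÷ (1 − 0.24) = $284,210.53.
Financial break-even EBIT = interest + D_p ÷ (1 − t) = $756,000 + $284,210.53 = $1,040,210.53.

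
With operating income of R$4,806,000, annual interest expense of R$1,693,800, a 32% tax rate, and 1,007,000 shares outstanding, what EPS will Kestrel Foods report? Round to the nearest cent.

Pre-tax income = R$4,806,000 − R$1,693,800.00 = R$3,112,200.00.
After tax at 32%: net income = R$3,112,200.00 × 0.68 = R$2,116,296.00.
Per share: R$2,116,296.00 / 1,007,000 shares = R$2.10.

R$2.10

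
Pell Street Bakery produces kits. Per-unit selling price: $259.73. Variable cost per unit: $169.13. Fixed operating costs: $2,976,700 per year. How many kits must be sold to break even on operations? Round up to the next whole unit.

32,856 kits

Each unit contributes $259.73 − $169.13 = $90.60.
Break-even Q = $2,976,700 / $90.60 = 32,855.41 → 32,856 kits.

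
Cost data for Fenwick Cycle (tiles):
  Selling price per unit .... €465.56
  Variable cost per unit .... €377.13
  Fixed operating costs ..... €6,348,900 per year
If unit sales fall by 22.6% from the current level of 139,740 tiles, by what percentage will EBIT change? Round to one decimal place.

-46.5%

Total contribution margin = 139,740 × €88.43 = €12,357,208.20.
EBIT = €12,357,208.20 − €6,348,900 = €6,008,308.20.
So DOL = total CM / EBIT = €12,357,208.20 / €6,008,308.20 = 2.0567.
%ΔEBIT = DOL × %ΔSales = 2.0567 × -22.6% = -46.5%.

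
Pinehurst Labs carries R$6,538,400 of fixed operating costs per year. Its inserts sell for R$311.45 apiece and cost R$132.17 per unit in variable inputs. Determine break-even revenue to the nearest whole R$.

R$11,358,683

CM per unit = R$311.45 − R$132.17 = R$179.28; CM ratio = R$179.28 / R$311.45 = 0.5756.
Break-even revenue = fixed costs × price ÷ CM = R$6,538,400 × R$311.45 ÷ R$179.28 = R$11,358,683.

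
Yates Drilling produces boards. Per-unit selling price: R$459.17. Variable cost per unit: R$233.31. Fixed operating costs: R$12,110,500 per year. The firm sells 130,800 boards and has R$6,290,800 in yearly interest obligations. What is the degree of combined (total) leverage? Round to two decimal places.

2.65

At 130,800 units, contribution = 130,800 × R$225.86 = R$29,542,488.00.
Subtracting fixed costs: EBIT = R$29,542,488.00 − R$12,110,500 = R$17,431,988.00. Interest = R$6,290,800.00, so EBIT − I = R$11,141,188.00.
Degree of total leverage = total CM / (EBIT − interest) = R$29,542,488.00 / R$11,141,188.00 = 2.6516.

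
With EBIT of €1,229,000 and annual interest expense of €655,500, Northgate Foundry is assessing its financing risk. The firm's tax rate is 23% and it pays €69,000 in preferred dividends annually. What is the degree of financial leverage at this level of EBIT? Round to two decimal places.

2.54

Annual interest charges come to €655,500.00.
Preferred dividends grossed up pre-tax: €69,000 / (1 − 0.23) = €89,610.39.
DFL = EBIT ÷ [EBIT − I − D_p/(1−t)] = €1,229,000 ÷ [€1,229,000 − €655,500.00 − €89,610.39] = €1,229,000 ÷ €483,889.61 = 2.5398.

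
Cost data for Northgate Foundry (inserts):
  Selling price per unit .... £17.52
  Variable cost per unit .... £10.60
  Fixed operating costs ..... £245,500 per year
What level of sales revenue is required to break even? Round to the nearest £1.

£621,555

CM per unit = £17.52 − £10.60 = £6.92; CM ratio = £6.92 / £17.52 = 0.3950.
Break-even revenue = fixed costs × price ÷ CM = £245,500 × £17.52 ÷ £6.92 = £621,555.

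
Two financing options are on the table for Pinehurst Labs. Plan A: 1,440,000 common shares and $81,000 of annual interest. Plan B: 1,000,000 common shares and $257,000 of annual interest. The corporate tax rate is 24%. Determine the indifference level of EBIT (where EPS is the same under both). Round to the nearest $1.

Set EPS_A = EPS_B: (EBIT − $81,000)(1 − 0.24) ÷ 1,440,000 = (EBIT − $257,000)(1 − 0.24) ÷ 1,000,000.
The (1 − t) factor cancels: (EBIT − 81,000) × 1,000,000 = (EBIT − 257,000) × 1,440,000.
Solving, EBIT = (257,000·1,440,000 − 81,000·1,000,000) / (1,440,000 − 1,000,000) = 289,080,000,000 / 440,000 = 657,000.00.

$657,000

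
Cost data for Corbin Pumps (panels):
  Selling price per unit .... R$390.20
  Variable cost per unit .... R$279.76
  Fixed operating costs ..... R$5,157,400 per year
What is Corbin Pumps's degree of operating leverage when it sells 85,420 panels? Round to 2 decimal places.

At 85,420 units, contribution = 85,420 × R$110.44 = R$9,433,784.80.
EBIT = R$9,433,784.80 − R$5,157,400 = R$4,276,384.80.
DOL = contribution ÷ EBIT = R$9,433,784.80 ÷ R$4,276,384.80 = 2.2060.

2.21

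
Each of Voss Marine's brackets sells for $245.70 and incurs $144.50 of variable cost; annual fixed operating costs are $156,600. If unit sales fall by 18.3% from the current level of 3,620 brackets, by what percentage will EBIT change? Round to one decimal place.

At 3,620 units, contribution = 3,620 × $101.20 = $366,344.00.
Operating income = contribution − fixed costs = $366,344.00 − $156,600 = $209,744.00.
Degree of operating leverage = $366,344.00 / $209,744.00 = 1.7466.
So EBIT moves 1.7466 × (-18.3%) = -32.0%.

-32.0%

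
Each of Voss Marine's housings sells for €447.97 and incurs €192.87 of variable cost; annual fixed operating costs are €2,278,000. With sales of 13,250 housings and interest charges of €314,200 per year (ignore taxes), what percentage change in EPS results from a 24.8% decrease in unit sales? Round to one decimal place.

Contribution at this volume is 13,250 × €255.10 = €3,380,075.00.
Subtracting fixed costs: EBIT = €3,380,075.00 − €2,278,000 = €1,102,075.00.
After interest of €314,200.00, pre-tax earnings = €787,875.00.
Degree of combined leverage = contribution ÷ (EBIT − I) = €3,380,075.00 ÷ €787,875.00 = 4.2901.
EPS therefore changes by 4.2901 × (-24.8%) = -106.4%.

-106.4%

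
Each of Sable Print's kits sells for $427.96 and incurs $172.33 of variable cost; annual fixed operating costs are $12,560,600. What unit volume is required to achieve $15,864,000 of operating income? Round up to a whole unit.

111,195 kits

Contribution margin per unit = $427.96 − $172.33 = $255.63.
Units = (FC + target) / CM = ($12,560,600 + $15,864,000) / $255.63 = 111,194.30, so 111,195 kits.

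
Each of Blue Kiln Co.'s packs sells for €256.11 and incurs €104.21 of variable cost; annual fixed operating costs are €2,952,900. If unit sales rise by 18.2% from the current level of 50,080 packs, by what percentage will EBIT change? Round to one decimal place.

+29.7%

Contribution at this volume is 50,080 × €151.90 = €7,607,152.00.
Operating income = contribution − fixed costs = €7,607,152.00 − €2,952,900 = €4,654,252.00.
So DOL = total CM / EBIT = €7,607,152.00 / €4,654,252.00 = 1.6345.
So EBIT moves 1.6345 × (+18.2%) = +29.7%.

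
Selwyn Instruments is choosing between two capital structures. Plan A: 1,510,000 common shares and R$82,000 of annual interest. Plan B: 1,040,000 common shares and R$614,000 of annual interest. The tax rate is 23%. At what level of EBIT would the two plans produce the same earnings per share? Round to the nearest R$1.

Set EPS_A = EPS_B: (EBIT − R$82,000)(1 − 0.23) ÷ 1,510,000 = (EBIT − R$614,000)(1 − 0.23) ÷ 1,040,000.
Cancelling (1 − t) and cross-multiplying: 1,040,000·(EBIT − 82,000) = 1,510,000·(EBIT − 614,000).
Solving, EBIT = (614,000·1,510,000 − 82,000·1,040,000) / (1,510,000 − 1,040,000) = 841,860,000,000 / 470,000 = 1,791,191.49.

R$1,791,191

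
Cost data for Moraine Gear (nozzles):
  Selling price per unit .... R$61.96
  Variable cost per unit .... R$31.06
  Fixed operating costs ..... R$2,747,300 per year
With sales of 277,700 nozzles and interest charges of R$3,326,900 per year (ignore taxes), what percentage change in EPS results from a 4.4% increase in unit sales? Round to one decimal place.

Total contribution margin = 277,700 × R$30.90 = R$8,580,930.00.
EBIT = R$8,580,930.00 − R$2,747,300 = R$5,833,630.00.
Interest = R$3,326,900.00, so EBIT − I = R$2,506,730.00.
Degree of combined leverage = contribution ÷ (EBIT − I) = R$8,580,930.00 ÷ R$2,506,730.00 = 3.4232.
EPS therefore changes by 3.4232 × (+4.4%) = +15.1%.

+15.1%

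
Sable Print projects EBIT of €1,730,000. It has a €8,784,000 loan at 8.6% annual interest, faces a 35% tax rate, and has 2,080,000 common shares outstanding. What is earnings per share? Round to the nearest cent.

Pre-tax income = €1,730,000 − €755,424.00 = €974,576.00.
Net income = €974,576.00 × (1 − 0.35) = €633,474.40.
EPS = €633,474.40 ÷ 2,080,000 = €0.30.

€0.30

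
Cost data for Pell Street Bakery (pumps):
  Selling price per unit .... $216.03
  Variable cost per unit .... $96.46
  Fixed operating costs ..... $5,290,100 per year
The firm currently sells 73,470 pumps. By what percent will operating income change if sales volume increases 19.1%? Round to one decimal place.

Total contribution margin = 73,470 × $119.57 = $8,784,807.90.
Subtracting fixed costs: EBIT = $8,784,807.90 − $5,290,100 = $3,494,707.90.
Degree of operating leverage = $8,784,807.90 / $3,494,707.90 = 2.5137.
So EBIT moves 2.5137 × (+19.1%) = +48.0%.

+48.0%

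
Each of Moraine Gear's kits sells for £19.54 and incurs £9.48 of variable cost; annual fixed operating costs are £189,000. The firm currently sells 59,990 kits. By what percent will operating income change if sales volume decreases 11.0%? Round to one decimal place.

-16.0%

At 59,990 units, contribution = 59,990 × £10.06 = £603,499.40.
Subtracting fixed costs: EBIT = £603,499.40 − £189,000 = £414,499.40.
So DOL = total CM / EBIT = £603,499.40 / £414,499.40 = 1.4560.
Operating income changes by 1.4560 × -11.0% = -16.0%.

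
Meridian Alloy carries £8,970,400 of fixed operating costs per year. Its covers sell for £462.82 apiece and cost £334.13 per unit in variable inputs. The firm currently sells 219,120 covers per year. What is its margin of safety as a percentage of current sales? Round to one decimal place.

Contribution margin per unit = £462.82 − £334.13 = £128.69. Break-even units = £8,970,400 ÷ £128.69 = 69,705.49; break-even revenue = 69,705.49 × £462.82 = £32,261,096.65.
Actual sales revenue = 219,120 × £462.82 = £101,413,118.40.
Margin of safety = (£101,413,118.40 − £32,261,096.65) ÷ £101,413,118.40 = 68.2%.

68.2%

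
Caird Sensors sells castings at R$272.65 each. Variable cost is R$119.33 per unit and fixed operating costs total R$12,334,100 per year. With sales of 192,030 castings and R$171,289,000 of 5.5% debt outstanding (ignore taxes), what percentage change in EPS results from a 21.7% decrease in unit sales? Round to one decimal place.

Contribution at this volume is 192,030 × R$153.32 = R$29,442,039.60.
Subtracting fixed costs: EBIT = R$29,442,039.60 − R$12,334,100 = R$17,107,939.60.
After interest of R$9,420,895.00, pre-tax earnings = R$7,687,044.60.
DCL = total CM / (EBIT − I) = R$29,442,039.60 / R$7,687,044.60 = 3.8301.
EPS therefore changes by 3.8301 × (-21.7%) = -83.1%.

-83.1%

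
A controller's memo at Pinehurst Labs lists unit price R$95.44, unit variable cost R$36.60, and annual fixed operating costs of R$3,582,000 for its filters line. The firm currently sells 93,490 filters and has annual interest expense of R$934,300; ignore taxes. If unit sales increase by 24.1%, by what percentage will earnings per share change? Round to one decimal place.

Contribution at this volume is 93,490 × R$58.84 = R$5,500,951.60.
Operating income = contribution − fixed costs = R$5,500,951.60 − R$3,582,000 = R$1,918,951.60.
Interest = R$934,300.00, so EBIT − I = R$984,651.60.
DCL = total CM / (EBIT − I) = R$5,500,951.60 / R$984,651.60 = 5.5867.
%ΔEPS = DCL × %ΔSales = 5.5867 × +24.1% = +134.6%.

+134.6%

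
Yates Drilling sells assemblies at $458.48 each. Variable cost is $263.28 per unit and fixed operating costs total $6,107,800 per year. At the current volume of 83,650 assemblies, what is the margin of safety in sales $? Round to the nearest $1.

Each unit contributes $458.48 − $263.28 = $195.20. Break-even units = $6,107,800 ÷ $195.20 = 31,289.96; break-even revenue = 31,289.96 × $458.48 = $14,345,820.41.
Current sales = 83,650 × $458.48 = $38,351,852.00.
Margin of safety = $38,351,852.00 − $14,345,820.41 = $24,006,032.

$24,006,032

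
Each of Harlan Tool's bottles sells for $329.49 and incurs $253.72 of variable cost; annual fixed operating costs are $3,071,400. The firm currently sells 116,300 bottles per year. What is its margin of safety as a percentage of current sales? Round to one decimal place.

Contribution margin per unit = $329.49 − $253.72 = $75.77. Break-even units = $3,071,400 ÷ $75.77 = 40,535.83; break-even revenue = 40,535.83 × $329.49 = $13,356,151.33.
Current sales = 116,300 × $329.49 = $38,319,687.00.
Margin of safety = ($38,319,687.00 − $13,356,151.33) ÷ $38,319,687.00 = 65.1%.

65.1%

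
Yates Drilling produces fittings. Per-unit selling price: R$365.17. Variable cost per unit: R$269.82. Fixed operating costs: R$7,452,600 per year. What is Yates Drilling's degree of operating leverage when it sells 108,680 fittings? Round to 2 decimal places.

At 108,680 units, contribution = 108,680 × R$95.35 = R$10,362,638.00.
EBIT = R$10,362,638.00 − R$7,452,600 = R$2,910,038.00.
So DOL = total CM / EBIT = R$10,362,638.00 / R$2,910,038.00 = 3.5610.

3.56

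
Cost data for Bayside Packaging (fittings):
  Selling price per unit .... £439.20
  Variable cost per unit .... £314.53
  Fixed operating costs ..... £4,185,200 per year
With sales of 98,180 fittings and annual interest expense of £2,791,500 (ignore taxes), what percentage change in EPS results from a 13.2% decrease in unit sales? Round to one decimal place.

-30.7%

At 98,180 units, contribution = 98,180 × £124.67 = £12,240,100.60.
Subtracting fixed costs: EBIT = £12,240,100.60 − £4,185,200 = £8,054,900.60.
Interest = £2,791,500.00, so EBIT − I = £5,263,400.60.
DCL = total CM / (EBIT − I) = £12,240,100.60 / £5,263,400.60 = 2.3255.
EPS therefore changes by 2.3255 × (-13.2%) = -30.7%.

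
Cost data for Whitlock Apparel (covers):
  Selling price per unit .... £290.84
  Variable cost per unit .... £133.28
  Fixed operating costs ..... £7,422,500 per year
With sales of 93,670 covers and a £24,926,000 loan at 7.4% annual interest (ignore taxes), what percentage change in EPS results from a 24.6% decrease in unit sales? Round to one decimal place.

Contribution at this volume is 93,670 × £157.56 = £14,758,645.20.
Operating income = contribution − fixed costs = £14,758,645.20 − £7,422,500 = £7,336,145.20.
After interest of £1,844,524.00, pre-tax earnings = £5,491,621.20.
DCL = total CM / (EBIT − I) = £14,758,645.20 / £5,491,621.20 = 2.6875.
EPS therefore changes by 2.6875 × (-24.6%) = -66.1%.

-66.1%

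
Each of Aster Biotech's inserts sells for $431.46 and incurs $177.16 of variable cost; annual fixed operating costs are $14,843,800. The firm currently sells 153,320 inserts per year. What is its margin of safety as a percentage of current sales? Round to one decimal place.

61.9%

Unit CM = price − variable cost = $431.46 − $177.16 = $254.30. Break-even units = $14,843,800 ÷ $254.30 = 58,371.22; break-even revenue = 58,371.22 × $431.46 = $25,184,844.47.
Actual sales revenue = 153,320 × $431.46 = $66,151,447.20.
Margin of safety = ($66,151,447.20 − $25,184,844.47) ÷ $66,151,447.20 = 61.9%.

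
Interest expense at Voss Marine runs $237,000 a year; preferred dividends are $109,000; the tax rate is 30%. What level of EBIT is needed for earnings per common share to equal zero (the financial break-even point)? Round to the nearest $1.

$392,714

Preferred dividends are paid after tax, so their pre-tax equivalent is $109,000 ÷ (1 − 0.30) = $155,714.29.
Financial break-even EBIT = interest + D_p ÷ (1 − t) = $237,000 + $155,714.29 = $392,714.29.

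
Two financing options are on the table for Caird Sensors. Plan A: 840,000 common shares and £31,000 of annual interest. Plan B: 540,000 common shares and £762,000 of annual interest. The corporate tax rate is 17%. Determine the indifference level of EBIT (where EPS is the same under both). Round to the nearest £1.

At indifference, (EBIT − 31,000)(1 − t)/840,000 = (EBIT − 762,000)(1 − t)/540,000.
The (1 − t) factor cancels: (EBIT − 31,000) × 540,000 = (EBIT − 762,000) × 840,000.
EBIT × (840,000 − 540,000) = 762,000 × 840,000 − 31,000 × 540,000 = 623,340,000,000, so EBIT = 623,340,000,000 ÷ 300,000 = 2,077,800.00.

£2,077,800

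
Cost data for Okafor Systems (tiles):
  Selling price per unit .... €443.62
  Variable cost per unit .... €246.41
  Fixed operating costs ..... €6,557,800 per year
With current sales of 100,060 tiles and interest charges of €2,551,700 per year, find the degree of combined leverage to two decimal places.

1.86

Contribution at this volume is 100,060 × €197.21 = €19,732,832.60.
EBIT = €19,732,832.60 − €6,557,800 = €13,175,032.60. Interest = €2,551,700.00, so EBIT − I = €10,623,332.60.
DCL = contribution ÷ (EBIT − I) = €19,732,832.60 ÷ €10,623,332.60 = 1.8575.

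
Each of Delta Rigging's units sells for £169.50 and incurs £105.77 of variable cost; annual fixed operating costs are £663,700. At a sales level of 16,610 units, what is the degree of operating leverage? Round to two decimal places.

2.68

At 16,610 units, contribution = 16,610 × £63.73 = £1,058,555.30.
Subtracting fixed costs: EBIT = £1,058,555.30 − £663,700 = £394,855.30.
DOL = contribution ÷ EBIT = £1,058,555.30 ÷ £394,855.30 = 2.6809.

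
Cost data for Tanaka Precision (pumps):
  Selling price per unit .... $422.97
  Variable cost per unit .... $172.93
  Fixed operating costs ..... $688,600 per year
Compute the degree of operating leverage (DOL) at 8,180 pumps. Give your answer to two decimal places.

Contribution at this volume is 8,180 × $250.04 = $2,045,327.20.
EBIT = $2,045,327.20 − $688,600 = $1,356,727.20.
Degree of operating leverage = $2,045,327.20 / $1,356,727.20 = 1.5075.

1.51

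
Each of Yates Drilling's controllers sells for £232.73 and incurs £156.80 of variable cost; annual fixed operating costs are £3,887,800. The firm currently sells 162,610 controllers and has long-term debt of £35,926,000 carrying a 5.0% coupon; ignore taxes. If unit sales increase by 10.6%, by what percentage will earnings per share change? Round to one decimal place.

+19.6%

Contribution at this volume is 162,610 × £75.93 = £12,346,977.30.
Operating income = contribution − fixed costs = £12,346,977.30 − £3,887,800 = £8,459,177.30.
Interest = £1,796,300.00, so EBIT − I = £6,662,877.30.
DCL = total CM / (EBIT − I) = £12,346,977.30 / £6,662,877.30 = 1.8531.
%ΔEPS = DCL × %ΔSales = 1.8531 × +10.6% = +19.6%.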